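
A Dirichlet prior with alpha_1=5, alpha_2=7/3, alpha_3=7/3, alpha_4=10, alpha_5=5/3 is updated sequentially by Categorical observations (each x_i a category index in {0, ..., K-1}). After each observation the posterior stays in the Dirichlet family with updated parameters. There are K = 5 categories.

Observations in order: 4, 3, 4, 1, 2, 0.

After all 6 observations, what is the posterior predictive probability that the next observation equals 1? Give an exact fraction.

obs 1: x=4 → posterior Dirichlet(5, 7/3, 7/3, 10, 8/3)
obs 2: x=3 → posterior Dirichlet(5, 7/3, 7/3, 11, 8/3)
obs 3: x=4 → posterior Dirichlet(5, 7/3, 7/3, 11, 11/3)
obs 4: x=1 → posterior Dirichlet(5, 10/3, 7/3, 11, 11/3)
obs 5: x=2 → posterior Dirichlet(5, 10/3, 10/3, 11, 11/3)
obs 6: x=0 → posterior Dirichlet(6, 10/3, 10/3, 11, 11/3)

5/41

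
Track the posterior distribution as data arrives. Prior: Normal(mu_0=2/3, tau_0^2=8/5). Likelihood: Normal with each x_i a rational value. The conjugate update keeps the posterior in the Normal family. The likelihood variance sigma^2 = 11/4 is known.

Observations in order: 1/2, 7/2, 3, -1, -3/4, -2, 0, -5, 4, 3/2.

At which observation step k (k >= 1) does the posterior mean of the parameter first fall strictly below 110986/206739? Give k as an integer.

obs 1: x=1/2 → posterior Normal(158/261, 88/87)
obs 2: x=7/2 → posterior Normal(494/357, 88/119)
obs 3: x=3 → posterior Normal(782/453, 88/151)
obs 4: x=-1 → posterior Normal(686/549, 88/183)
obs 5: x=-3/4 → posterior Normal(614/645, 88/215)
obs 6: x=-2 → posterior Normal(422/741, 88/247)
obs 7: x=0 → posterior Normal(422/837, 88/279)
obs 8: x=-5 → posterior Normal(-58/933, 88/311)
obs 9: x=4 → posterior Normal(326/1029, 88/343)
obs 10: x=3/2 → posterior Normal(94/225, 88/375)

k = 7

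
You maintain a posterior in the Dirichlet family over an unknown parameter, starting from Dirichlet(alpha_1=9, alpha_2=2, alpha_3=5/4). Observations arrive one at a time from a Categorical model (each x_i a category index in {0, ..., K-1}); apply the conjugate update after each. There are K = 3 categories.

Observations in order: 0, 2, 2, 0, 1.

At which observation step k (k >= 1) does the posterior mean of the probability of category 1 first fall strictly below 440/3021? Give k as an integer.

obs 1: x=0 → posterior Dirichlet(10, 2, 5/4)
obs 2: x=2 → posterior Dirichlet(10, 2, 9/4)
obs 3: x=2 → posterior Dirichlet(10, 2, 13/4)
obs 4: x=0 → posterior Dirichlet(11, 2, 13/4)
obs 5: x=1 → posterior Dirichlet(11, 3, 13/4)

k = 2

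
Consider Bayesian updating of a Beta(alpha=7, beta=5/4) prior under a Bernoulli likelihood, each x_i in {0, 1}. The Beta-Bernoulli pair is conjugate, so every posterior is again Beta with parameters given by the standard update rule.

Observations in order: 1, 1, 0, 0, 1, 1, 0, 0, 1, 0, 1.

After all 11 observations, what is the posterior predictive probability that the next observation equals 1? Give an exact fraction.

obs 1: x=1 → posterior Beta(8, 5/4)
obs 2: x=1 → posterior Beta(9, 5/4)
obs 3: x=0 → posterior Beta(9, 9/4)
obs 4: x=0 → posterior Beta(9, 13/4)
obs 5: x=1 → posterior Beta(10, 13/4)
obs 6: x=1 → posterior Beta(11, 13/4)
obs 7: x=0 → posterior Beta(11, 17/4)
obs 8: x=0 → posterior Beta(11, 21/4)
obs 9: x=1 → posterior Beta(12, 21/4)
obs 10: x=0 → posterior Beta(12, 25/4)
obs 11: x=1 → posterior Beta(13, 25/4)

52/77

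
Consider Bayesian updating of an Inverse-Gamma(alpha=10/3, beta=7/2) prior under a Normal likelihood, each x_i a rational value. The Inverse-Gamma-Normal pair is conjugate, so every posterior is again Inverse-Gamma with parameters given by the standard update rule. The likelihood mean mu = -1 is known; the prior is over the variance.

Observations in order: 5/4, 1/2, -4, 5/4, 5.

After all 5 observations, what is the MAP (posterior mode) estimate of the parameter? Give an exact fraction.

obs 1: x=5/4 → posterior Inverse-Gamma(23/6, 193/32)
obs 2: x=1/2 → posterior Inverse-Gamma(13/3, 229/32)
obs 3: x=-4 → posterior Inverse-Gamma(29/6, 373/32)
obs 4: x=5/4 → posterior Inverse-Gamma(16/3, 227/16)
obs 5: x=5 → posterior Inverse-Gamma(35/6, 515/16)

1545/328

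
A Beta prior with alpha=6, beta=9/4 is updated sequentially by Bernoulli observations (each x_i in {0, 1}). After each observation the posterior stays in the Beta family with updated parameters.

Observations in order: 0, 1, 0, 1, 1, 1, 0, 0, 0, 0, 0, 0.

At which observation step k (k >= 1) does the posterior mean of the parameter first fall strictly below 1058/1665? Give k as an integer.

obs 1: x=0 → posterior Beta(6, 13/4)
obs 2: x=1 → posterior Beta(7, 13/4)
obs 3: x=0 → posterior Beta(7, 17/4)
obs 4: x=1 → posterior Beta(8, 17/4)
obs 5: x=1 → posterior Beta(9, 17/4)
obs 6: x=1 → posterior Beta(10, 17/4)
obs 7: x=0 → posterior Beta(10, 21/4)
obs 8: x=0 → posterior Beta(10, 25/4)
obs 9: x=0 → posterior Beta(10, 29/4)
obs 10: x=0 → posterior Beta(10, 33/4)
obs 11: x=0 → posterior Beta(10, 37/4)
obs 12: x=0 → posterior Beta(10, 41/4)

k = 3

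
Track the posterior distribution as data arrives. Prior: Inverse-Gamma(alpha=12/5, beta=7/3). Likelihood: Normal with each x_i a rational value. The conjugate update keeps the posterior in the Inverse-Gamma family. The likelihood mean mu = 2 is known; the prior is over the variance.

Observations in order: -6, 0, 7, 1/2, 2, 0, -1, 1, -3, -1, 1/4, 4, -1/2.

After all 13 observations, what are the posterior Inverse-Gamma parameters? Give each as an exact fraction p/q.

obs 1: x=-6 → posterior Inverse-Gamma(29/10, 103/3)
obs 2: x=0 → posterior Inverse-Gamma(17/5, 109/3)
obs 3: x=7 → posterior Inverse-Gamma(39/10, 293/6)
obs 4: x=1/2 → posterior Inverse-Gamma(22/5, 1199/24)
obs 5: x=2 → posterior Inverse-Gamma(49/10, 1199/24)
obs 6: x=0 → posterior Inverse-Gamma(27/5, 1247/24)
obs 7: x=-1 → posterior Inverse-Gamma(59/10, 1355/24)
obs 8: x=1 → posterior Inverse-Gamma(32/5, 1367/24)
obs 9: x=-3 → posterior Inverse-Gamma(69/10, 1667/24)
obs 10: x=-1 → posterior Inverse-Gamma(37/5, 1775/24)
obs 11: x=1/4 → posterior Inverse-Gamma(79/10, 7247/96)
obs 12: x=4 → posterior Inverse-Gamma(42/5, 7439/96)
obs 13: x=-1/2 → posterior Inverse-Gamma(89/10, 7739/96)

alpha=89/10, beta=7739/96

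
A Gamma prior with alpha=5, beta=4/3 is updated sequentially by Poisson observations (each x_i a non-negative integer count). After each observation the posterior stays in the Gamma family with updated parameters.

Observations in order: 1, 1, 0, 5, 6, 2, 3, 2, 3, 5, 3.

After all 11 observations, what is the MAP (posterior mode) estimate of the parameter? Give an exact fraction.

105/37

obs 1: x=1 → posterior Gamma(6, 7/3)
obs 2: x=1 → posterior Gamma(7, 10/3)
obs 3: x=0 → posterior Gamma(7, 13/3)
obs 4: x=5 → posterior Gamma(12, 16/3)
obs 5: x=6 → posterior Gamma(18, 19/3)
obs 6: x=2 → posterior Gamma(20, 22/3)
obs 7: x=3 → posterior Gamma(23, 25/3)
obs 8: x=2 → posterior Gamma(25, 28/3)
obs 9: x=3 → posterior Gamma(28, 31/3)
obs 10: x=5 → posterior Gamma(33, 34/3)
obs 11: x=3 → posterior Gamma(36, 37/3)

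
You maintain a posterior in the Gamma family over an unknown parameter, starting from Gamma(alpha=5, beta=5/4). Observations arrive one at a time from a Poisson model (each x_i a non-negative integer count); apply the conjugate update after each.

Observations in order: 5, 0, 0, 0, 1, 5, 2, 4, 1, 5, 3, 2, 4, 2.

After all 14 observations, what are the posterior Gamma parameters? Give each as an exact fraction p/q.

alpha=39, beta=61/4

obs 1: x=5 → posterior Gamma(10, 9/4)
obs 2: x=0 → posterior Gamma(10, 13/4)
obs 3: x=0 → posterior Gamma(10, 17/4)
obs 4: x=0 → posterior Gamma(10, 21/4)
obs 5: x=1 → posterior Gamma(11, 25/4)
obs 6: x=5 → posterior Gamma(16, 29/4)
obs 7: x=2 → posterior Gamma(18, 33/4)
obs 8: x=4 → posterior Gamma(22, 37/4)
obs 9: x=1 → posterior Gamma(23, 41/4)
obs 10: x=5 → posterior Gamma(28, 45/4)
obs 11: x=3 → posterior Gamma(31, 49/4)
obs 12: x=2 → posterior Gamma(33, 53/4)
obs 13: x=4 → posterior Gamma(37, 57/4)
obs 14: x=2 → posterior Gamma(39, 61/4)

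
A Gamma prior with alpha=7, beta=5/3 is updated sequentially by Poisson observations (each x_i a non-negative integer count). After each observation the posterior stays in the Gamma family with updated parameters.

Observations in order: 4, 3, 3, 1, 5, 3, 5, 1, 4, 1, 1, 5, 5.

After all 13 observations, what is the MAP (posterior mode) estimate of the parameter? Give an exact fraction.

obs 1: x=4 → posterior Gamma(11, 8/3)
obs 2: x=3 → posterior Gamma(14, 11/3)
obs 3: x=3 → posterior Gamma(17, 14/3)
obs 4: x=1 → posterior Gamma(18, 17/3)
obs 5: x=5 → posterior Gamma(23, 20/3)
obs 6: x=3 → posterior Gamma(26, 23/3)
obs 7: x=5 → posterior Gamma(31, 26/3)
obs 8: x=1 → posterior Gamma(32, 29/3)
obs 9: x=4 → posterior Gamma(36, 32/3)
obs 10: x=1 → posterior Gamma(37, 35/3)
obs 11: x=1 → posterior Gamma(38, 38/3)
obs 12: x=5 → posterior Gamma(43, 41/3)
obs 13: x=5 → posterior Gamma(48, 44/3)

141/44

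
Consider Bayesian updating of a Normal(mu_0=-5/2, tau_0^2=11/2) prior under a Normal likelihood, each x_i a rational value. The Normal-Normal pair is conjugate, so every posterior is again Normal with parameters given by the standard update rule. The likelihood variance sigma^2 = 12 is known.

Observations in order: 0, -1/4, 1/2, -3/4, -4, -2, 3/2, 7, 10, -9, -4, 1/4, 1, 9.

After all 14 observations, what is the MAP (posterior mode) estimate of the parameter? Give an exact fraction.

obs 1: x=0 → posterior Normal(-12/7, 132/35)
obs 2: x=-1/4 → posterior Normal(-251/184, 66/23)
obs 3: x=1/2 → posterior Normal(-229/228, 44/19)
obs 4: x=-3/4 → posterior Normal(-131/136, 33/17)
obs 5: x=-4 → posterior Normal(-219/158, 132/79)
obs 6: x=-2 → posterior Normal(-263/180, 22/15)
obs 7: x=3/2 → posterior Normal(-115/101, 132/101)
obs 8: x=7 → posterior Normal(-19/56, 33/28)
obs 9: x=10 → posterior Normal(24/41, 44/41)
obs 10: x=-9 → posterior Normal(-27/134, 66/67)
obs 11: x=-4 → posterior Normal(-71/145, 132/145)
obs 12: x=1/4 → posterior Normal(-7/16, 11/13)
obs 13: x=1 → posterior Normal(-229/668, 132/167)
obs 14: x=9 → posterior Normal(167/712, 66/89)

167/712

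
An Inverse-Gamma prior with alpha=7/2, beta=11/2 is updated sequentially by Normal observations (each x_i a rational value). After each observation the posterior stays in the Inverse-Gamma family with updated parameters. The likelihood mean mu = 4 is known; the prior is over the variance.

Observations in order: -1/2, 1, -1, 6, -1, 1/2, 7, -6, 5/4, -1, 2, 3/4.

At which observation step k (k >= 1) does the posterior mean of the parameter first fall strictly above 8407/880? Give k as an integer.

obs 1: x=-1/2 → posterior Inverse-Gamma(4, 125/8)
obs 2: x=1 → posterior Inverse-Gamma(9/2, 161/8)
obs 3: x=-1 → posterior Inverse-Gamma(5, 261/8)
obs 4: x=6 → posterior Inverse-Gamma(11/2, 277/8)
obs 5: x=-1 → posterior Inverse-Gamma(6, 377/8)
obs 6: x=1/2 → posterior Inverse-Gamma(13/2, 213/4)
obs 7: x=7 → posterior Inverse-Gamma(7, 231/4)
obs 8: x=-6 → posterior Inverse-Gamma(15/2, 431/4)
obs 9: x=5/4 → posterior Inverse-Gamma(8, 3569/32)
obs 10: x=-1 → posterior Inverse-Gamma(17/2, 3969/32)
obs 11: x=2 → posterior Inverse-Gamma(9, 4033/32)
obs 12: x=3/4 → posterior Inverse-Gamma(19/2, 2101/16)

k = 6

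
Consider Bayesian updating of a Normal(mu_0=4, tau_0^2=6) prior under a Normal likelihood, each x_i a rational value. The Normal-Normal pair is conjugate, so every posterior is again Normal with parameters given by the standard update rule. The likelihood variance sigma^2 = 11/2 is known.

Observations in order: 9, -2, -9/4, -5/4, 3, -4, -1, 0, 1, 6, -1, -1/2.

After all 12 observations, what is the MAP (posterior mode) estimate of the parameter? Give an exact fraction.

128/155

obs 1: x=9 → posterior Normal(152/23, 66/23)
obs 2: x=-2 → posterior Normal(128/35, 66/35)
obs 3: x=-9/4 → posterior Normal(101/47, 66/47)
obs 4: x=-5/4 → posterior Normal(86/59, 66/59)
obs 5: x=3 → posterior Normal(122/71, 66/71)
obs 6: x=-4 → posterior Normal(74/83, 66/83)
obs 7: x=-1 → posterior Normal(62/95, 66/95)
obs 8: x=0 → posterior Normal(62/107, 66/107)
obs 9: x=1 → posterior Normal(74/119, 66/119)
obs 10: x=6 → posterior Normal(146/131, 66/131)
obs 11: x=-1 → posterior Normal(134/143, 6/13)
obs 12: x=-1/2 → posterior Normal(128/155, 66/155)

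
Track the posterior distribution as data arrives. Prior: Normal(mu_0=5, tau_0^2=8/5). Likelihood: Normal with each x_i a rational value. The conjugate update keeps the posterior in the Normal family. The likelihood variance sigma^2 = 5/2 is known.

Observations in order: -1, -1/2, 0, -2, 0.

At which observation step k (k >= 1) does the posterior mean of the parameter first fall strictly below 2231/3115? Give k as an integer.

obs 1: x=-1 → posterior Normal(109/41, 40/41)
obs 2: x=-1/2 → posterior Normal(101/57, 40/57)
obs 3: x=0 → posterior Normal(101/73, 40/73)
obs 4: x=-2 → posterior Normal(69/89, 40/89)
obs 5: x=0 → posterior Normal(23/35, 8/21)

k = 5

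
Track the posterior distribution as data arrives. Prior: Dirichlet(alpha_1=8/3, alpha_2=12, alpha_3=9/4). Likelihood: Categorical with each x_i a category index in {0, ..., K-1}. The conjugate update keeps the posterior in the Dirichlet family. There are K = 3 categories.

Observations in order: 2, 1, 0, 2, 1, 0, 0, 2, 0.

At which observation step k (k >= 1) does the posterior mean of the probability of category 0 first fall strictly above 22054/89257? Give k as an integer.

obs 1: x=2 → posterior Dirichlet(8/3, 12, 13/4)
obs 2: x=1 → posterior Dirichlet(8/3, 13, 13/4)
obs 3: x=0 → posterior Dirichlet(11/3, 13, 13/4)
obs 4: x=2 → posterior Dirichlet(11/3, 13, 17/4)
obs 5: x=1 → posterior Dirichlet(11/3, 14, 17/4)
obs 6: x=0 → posterior Dirichlet(14/3, 14, 17/4)
obs 7: x=0 → posterior Dirichlet(17/3, 14, 17/4)
obs 8: x=2 → posterior Dirichlet(17/3, 14, 21/4)
obs 9: x=0 → posterior Dirichlet(20/3, 14, 21/4)

k = 9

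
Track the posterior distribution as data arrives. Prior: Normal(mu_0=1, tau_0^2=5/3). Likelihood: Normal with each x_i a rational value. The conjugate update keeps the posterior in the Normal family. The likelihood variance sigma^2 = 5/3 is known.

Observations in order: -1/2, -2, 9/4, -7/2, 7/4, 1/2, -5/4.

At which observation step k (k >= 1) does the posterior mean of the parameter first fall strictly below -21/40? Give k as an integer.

k = 4

obs 1: x=-1/2 → posterior Normal(1/4, 5/6)
obs 2: x=-2 → posterior Normal(-1/2, 5/9)
obs 3: x=9/4 → posterior Normal(3/16, 5/12)
obs 4: x=-7/2 → posterior Normal(-11/20, 1/3)
obs 5: x=7/4 → posterior Normal(-1/6, 5/18)
obs 6: x=1/2 → posterior Normal(-1/14, 5/21)
obs 7: x=-5/4 → posterior Normal(-7/32, 5/24)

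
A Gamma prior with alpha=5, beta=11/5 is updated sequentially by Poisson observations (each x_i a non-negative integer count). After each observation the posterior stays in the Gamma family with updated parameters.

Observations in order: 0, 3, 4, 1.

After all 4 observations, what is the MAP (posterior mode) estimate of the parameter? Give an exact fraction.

obs 1: x=0 → posterior Gamma(5, 16/5)
obs 2: x=3 → posterior Gamma(8, 21/5)
obs 3: x=4 → posterior Gamma(12, 26/5)
obs 4: x=1 → posterior Gamma(13, 31/5)

60/31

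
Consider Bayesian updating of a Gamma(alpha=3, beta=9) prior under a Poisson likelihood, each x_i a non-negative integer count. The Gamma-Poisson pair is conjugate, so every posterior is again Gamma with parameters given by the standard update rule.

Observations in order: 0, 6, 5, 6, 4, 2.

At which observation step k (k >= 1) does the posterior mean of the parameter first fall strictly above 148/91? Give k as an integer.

k = 5

obs 1: x=0 → posterior Gamma(3, 10)
obs 2: x=6 → posterior Gamma(9, 11)
obs 3: x=5 → posterior Gamma(14, 12)
obs 4: x=6 → posterior Gamma(20, 13)
obs 5: x=4 → posterior Gamma(24, 14)
obs 6: x=2 → posterior Gamma(26, 15)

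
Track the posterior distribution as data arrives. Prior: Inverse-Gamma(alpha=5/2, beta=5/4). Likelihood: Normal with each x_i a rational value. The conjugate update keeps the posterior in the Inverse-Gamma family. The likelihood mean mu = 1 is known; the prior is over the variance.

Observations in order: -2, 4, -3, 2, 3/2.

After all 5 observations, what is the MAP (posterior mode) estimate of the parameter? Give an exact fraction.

151/48

obs 1: x=-2 → posterior Inverse-Gamma(3, 23/4)
obs 2: x=4 → posterior Inverse-Gamma(7/2, 41/4)
obs 3: x=-3 → posterior Inverse-Gamma(4, 73/4)
obs 4: x=2 → posterior Inverse-Gamma(9/2, 75/4)
obs 5: x=3/2 → posterior Inverse-Gamma(5, 151/8)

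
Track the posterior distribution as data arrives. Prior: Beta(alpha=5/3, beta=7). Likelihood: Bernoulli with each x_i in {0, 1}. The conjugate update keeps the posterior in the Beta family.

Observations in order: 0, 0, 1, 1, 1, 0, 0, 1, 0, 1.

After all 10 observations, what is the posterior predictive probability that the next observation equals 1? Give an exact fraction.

obs 1: x=0 → posterior Beta(5/3, 8)
obs 2: x=0 → posterior Beta(5/3, 9)
obs 3: x=1 → posterior Beta(8/3, 9)
obs 4: x=1 → posterior Beta(11/3, 9)
obs 5: x=1 → posterior Beta(14/3, 9)
obs 6: x=0 → posterior Beta(14/3, 10)
obs 7: x=0 → posterior Beta(14/3, 11)
obs 8: x=1 → posterior Beta(17/3, 11)
obs 9: x=0 → posterior Beta(17/3, 12)
obs 10: x=1 → posterior Beta(20/3, 12)

5/14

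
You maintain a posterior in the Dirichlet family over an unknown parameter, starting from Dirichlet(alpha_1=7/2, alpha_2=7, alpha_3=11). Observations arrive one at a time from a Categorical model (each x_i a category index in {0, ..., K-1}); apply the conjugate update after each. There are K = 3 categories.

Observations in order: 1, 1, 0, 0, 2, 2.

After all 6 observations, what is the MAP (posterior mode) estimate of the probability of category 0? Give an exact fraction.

obs 1: x=1 → posterior Dirichlet(7/2, 8, 11)
obs 2: x=1 → posterior Dirichlet(7/2, 9, 11)
obs 3: x=0 → posterior Dirichlet(9/2, 9, 11)
obs 4: x=0 → posterior Dirichlet(11/2, 9, 11)
obs 5: x=2 → posterior Dirichlet(11/2, 9, 12)
obs 6: x=2 → posterior Dirichlet(11/2, 9, 13)

9/49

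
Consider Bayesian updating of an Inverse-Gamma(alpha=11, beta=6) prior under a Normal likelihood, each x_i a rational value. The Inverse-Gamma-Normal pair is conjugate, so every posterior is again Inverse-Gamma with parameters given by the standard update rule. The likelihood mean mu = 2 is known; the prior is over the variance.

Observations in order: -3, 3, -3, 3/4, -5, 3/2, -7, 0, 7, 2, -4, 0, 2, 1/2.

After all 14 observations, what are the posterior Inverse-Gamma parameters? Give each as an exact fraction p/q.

alpha=18, beta=4257/32

obs 1: x=-3 → posterior Inverse-Gamma(23/2, 37/2)
obs 2: x=3 → posterior Inverse-Gamma(12, 19)
obs 3: x=-3 → posterior Inverse-Gamma(25/2, 63/2)
obs 4: x=3/4 → posterior Inverse-Gamma(13, 1033/32)
obs 5: x=-5 → posterior Inverse-Gamma(27/2, 1817/32)
obs 6: x=3/2 → posterior Inverse-Gamma(14, 1821/32)
obs 7: x=-7 → posterior Inverse-Gamma(29/2, 3117/32)
obs 8: x=0 → posterior Inverse-Gamma(15, 3181/32)
obs 9: x=7 → posterior Inverse-Gamma(31/2, 3581/32)
obs 10: x=2 → posterior Inverse-Gamma(16, 3581/32)
obs 11: x=-4 → posterior Inverse-Gamma(33/2, 4157/32)
obs 12: x=0 → posterior Inverse-Gamma(17, 4221/32)
obs 13: x=2 → posterior Inverse-Gamma(35/2, 4221/32)
obs 14: x=1/2 → posterior Inverse-Gamma(18, 4257/32)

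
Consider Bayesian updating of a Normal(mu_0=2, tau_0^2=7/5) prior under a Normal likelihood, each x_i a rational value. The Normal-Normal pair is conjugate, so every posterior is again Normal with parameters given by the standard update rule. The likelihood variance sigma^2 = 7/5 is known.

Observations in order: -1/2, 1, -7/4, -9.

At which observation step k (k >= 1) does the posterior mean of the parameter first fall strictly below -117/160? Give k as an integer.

k = 4

obs 1: x=-1/2 → posterior Normal(3/4, 7/10)
obs 2: x=1 → posterior Normal(5/6, 7/15)
obs 3: x=-7/4 → posterior Normal(3/16, 7/20)
obs 4: x=-9 → posterior Normal(-33/20, 7/25)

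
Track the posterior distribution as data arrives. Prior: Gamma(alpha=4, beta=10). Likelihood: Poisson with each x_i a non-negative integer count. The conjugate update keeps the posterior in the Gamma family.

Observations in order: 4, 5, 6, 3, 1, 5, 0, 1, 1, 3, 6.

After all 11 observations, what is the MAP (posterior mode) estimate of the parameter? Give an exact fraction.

obs 1: x=4 → posterior Gamma(8, 11)
obs 2: x=5 → posterior Gamma(13, 12)
obs 3: x=6 → posterior Gamma(19, 13)
obs 4: x=3 → posterior Gamma(22, 14)
obs 5: x=1 → posterior Gamma(23, 15)
obs 6: x=5 → posterior Gamma(28, 16)
obs 7: x=0 → posterior Gamma(28, 17)
obs 8: x=1 → posterior Gamma(29, 18)
obs 9: x=1 → posterior Gamma(30, 19)
obs 10: x=3 → posterior Gamma(33, 20)
obs 11: x=6 → posterior Gamma(39, 21)

38/21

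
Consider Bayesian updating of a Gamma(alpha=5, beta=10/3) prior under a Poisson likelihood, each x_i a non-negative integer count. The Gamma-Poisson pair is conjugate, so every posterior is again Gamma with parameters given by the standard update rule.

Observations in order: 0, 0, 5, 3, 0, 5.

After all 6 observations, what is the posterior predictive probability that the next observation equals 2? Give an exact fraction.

172219841021259270572627460096/671790528819082282036142601601

obs 1: x=0 → posterior Gamma(5, 13/3)
obs 2: x=0 → posterior Gamma(5, 16/3)
obs 3: x=5 → posterior Gamma(10, 19/3)
obs 4: x=3 → posterior Gamma(13, 22/3)
obs 5: x=0 → posterior Gamma(13, 25/3)
obs 6: x=5 → posterior Gamma(18, 28/3)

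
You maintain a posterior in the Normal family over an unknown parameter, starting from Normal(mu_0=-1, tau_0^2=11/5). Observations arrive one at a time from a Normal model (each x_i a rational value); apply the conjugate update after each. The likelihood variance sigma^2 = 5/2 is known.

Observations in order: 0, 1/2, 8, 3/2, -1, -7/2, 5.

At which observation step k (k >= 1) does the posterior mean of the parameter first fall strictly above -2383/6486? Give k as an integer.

obs 1: x=0 → posterior Normal(-25/47, 55/47)
obs 2: x=1/2 → posterior Normal(-14/69, 55/69)
obs 3: x=8 → posterior Normal(162/91, 55/91)
obs 4: x=3/2 → posterior Normal(195/113, 55/113)
obs 5: x=-1 → posterior Normal(173/135, 11/27)
obs 6: x=-7/2 → posterior Normal(96/157, 55/157)
obs 7: x=5 → posterior Normal(206/179, 55/179)

k = 2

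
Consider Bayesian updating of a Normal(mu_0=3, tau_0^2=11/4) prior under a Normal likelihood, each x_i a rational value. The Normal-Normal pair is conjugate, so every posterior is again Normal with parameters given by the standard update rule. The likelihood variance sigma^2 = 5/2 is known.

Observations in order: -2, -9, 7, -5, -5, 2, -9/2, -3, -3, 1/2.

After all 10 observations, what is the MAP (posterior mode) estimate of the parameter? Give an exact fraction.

obs 1: x=-2 → posterior Normal(8/21, 55/42)
obs 2: x=-9 → posterior Normal(-91/32, 55/64)
obs 3: x=7 → posterior Normal(-14/43, 55/86)
obs 4: x=-5 → posterior Normal(-23/18, 55/108)
obs 5: x=-5 → posterior Normal(-124/65, 11/26)
obs 6: x=2 → posterior Normal(-51/38, 55/152)
obs 7: x=-9/2 → posterior Normal(-101/58, 55/174)
obs 8: x=-3 → posterior Normal(-369/196, 55/196)
obs 9: x=-3 → posterior Normal(-435/218, 55/218)
obs 10: x=1/2 → posterior Normal(-53/30, 11/48)

-53/30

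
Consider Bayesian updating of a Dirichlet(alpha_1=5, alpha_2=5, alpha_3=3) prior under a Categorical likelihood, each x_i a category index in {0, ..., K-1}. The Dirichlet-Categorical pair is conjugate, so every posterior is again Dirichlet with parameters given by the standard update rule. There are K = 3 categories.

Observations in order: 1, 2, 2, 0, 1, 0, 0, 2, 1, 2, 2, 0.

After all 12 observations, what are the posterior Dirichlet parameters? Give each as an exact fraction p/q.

alpha_1=9, alpha_2=8, alpha_3=8

obs 1: x=1 → posterior Dirichlet(5, 6, 3)
obs 2: x=2 → posterior Dirichlet(5, 6, 4)
obs 3: x=2 → posterior Dirichlet(5, 6, 5)
obs 4: x=0 → posterior Dirichlet(6, 6, 5)
obs 5: x=1 → posterior Dirichlet(6, 7, 5)
obs 6: x=0 → posterior Dirichlet(7, 7, 5)
obs 7: x=0 → posterior Dirichlet(8, 7, 5)
obs 8: x=2 → posterior Dirichlet(8, 7, 6)
obs 9: x=1 → posterior Dirichlet(8, 8, 6)
obs 10: x=2 → posterior Dirichlet(8, 8, 7)
obs 11: x=2 → posterior Dirichlet(8, 8, 8)
obs 12: x=0 → posterior Dirichlet(9, 8, 8)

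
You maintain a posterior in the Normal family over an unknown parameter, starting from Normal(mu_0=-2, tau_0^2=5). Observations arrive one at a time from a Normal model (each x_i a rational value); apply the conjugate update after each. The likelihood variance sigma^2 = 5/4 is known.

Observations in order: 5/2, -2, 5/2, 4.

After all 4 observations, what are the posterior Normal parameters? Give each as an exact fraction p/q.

mu_0=26/17, tau_0^2=5/17

obs 1: x=5/2 → posterior Normal(8/5, 1)
obs 2: x=-2 → posterior Normal(0, 5/9)
obs 3: x=5/2 → posterior Normal(10/13, 5/13)
obs 4: x=4 → posterior Normal(26/17, 5/17)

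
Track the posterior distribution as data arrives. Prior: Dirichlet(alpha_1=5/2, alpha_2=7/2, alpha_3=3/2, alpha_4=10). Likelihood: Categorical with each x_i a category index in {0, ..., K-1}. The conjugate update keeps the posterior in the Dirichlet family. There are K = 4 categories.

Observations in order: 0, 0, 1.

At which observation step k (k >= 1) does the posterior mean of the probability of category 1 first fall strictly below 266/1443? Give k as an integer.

obs 1: x=0 → posterior Dirichlet(7/2, 7/2, 3/2, 10)
obs 2: x=0 → posterior Dirichlet(9/2, 7/2, 3/2, 10)
obs 3: x=1 → posterior Dirichlet(9/2, 9/2, 3/2, 10)

k = 2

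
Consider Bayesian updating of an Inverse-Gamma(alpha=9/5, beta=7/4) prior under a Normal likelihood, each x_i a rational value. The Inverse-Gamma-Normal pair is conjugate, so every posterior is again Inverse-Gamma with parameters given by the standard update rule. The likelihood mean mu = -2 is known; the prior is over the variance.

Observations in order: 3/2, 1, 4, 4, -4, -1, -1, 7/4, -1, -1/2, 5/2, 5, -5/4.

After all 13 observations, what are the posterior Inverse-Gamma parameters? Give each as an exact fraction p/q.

alpha=83/10, beta=1519/16

obs 1: x=3/2 → posterior Inverse-Gamma(23/10, 63/8)
obs 2: x=1 → posterior Inverse-Gamma(14/5, 99/8)
obs 3: x=4 → posterior Inverse-Gamma(33/10, 243/8)
obs 4: x=4 → posterior Inverse-Gamma(19/5, 387/8)
obs 5: x=-4 → posterior Inverse-Gamma(43/10, 403/8)
obs 6: x=-1 → posterior Inverse-Gamma(24/5, 407/8)
obs 7: x=-1 → posterior Inverse-Gamma(53/10, 411/8)
obs 8: x=7/4 → posterior Inverse-Gamma(29/5, 1869/32)
obs 9: x=-1 → posterior Inverse-Gamma(63/10, 1885/32)
obs 10: x=-1/2 → posterior Inverse-Gamma(34/5, 1921/32)
obs 11: x=5/2 → posterior Inverse-Gamma(73/10, 2245/32)
obs 12: x=5 → posterior Inverse-Gamma(39/5, 3029/32)
obs 13: x=-5/4 → posterior Inverse-Gamma(83/10, 1519/16)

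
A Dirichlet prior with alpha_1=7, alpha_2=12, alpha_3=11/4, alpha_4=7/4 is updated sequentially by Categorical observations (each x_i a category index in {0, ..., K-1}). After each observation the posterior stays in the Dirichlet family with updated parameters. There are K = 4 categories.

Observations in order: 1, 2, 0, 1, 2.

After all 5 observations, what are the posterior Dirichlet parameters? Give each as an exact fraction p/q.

obs 1: x=1 → posterior Dirichlet(7, 13, 11/4, 7/4)
obs 2: x=2 → posterior Dirichlet(7, 13, 15/4, 7/4)
obs 3: x=0 → posterior Dirichlet(8, 13, 15/4, 7/4)
obs 4: x=1 → posterior Dirichlet(8, 14, 15/4, 7/4)
obs 5: x=2 → posterior Dirichlet(8, 14, 19/4, 7/4)

alpha_1=8, alpha_2=14, alpha_3=19/4, alpha_4=7/4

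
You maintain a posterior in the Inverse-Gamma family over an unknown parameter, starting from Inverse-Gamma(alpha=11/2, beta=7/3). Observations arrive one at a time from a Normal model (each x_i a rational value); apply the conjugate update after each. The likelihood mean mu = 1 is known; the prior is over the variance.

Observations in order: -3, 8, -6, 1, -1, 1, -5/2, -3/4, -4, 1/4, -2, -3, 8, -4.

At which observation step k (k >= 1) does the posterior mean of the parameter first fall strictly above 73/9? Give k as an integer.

k = 3

obs 1: x=-3 → posterior Inverse-Gamma(6, 31/3)
obs 2: x=8 → posterior Inverse-Gamma(13/2, 209/6)
obs 3: x=-6 → posterior Inverse-Gamma(7, 178/3)
obs 4: x=1 → posterior Inverse-Gamma(15/2, 178/3)
obs 5: x=-1 → posterior Inverse-Gamma(8, 184/3)
obs 6: x=1 → posterior Inverse-Gamma(17/2, 184/3)
obs 7: x=-5/2 → posterior Inverse-Gamma(9, 1619/24)
obs 8: x=-3/4 → posterior Inverse-Gamma(19/2, 6623/96)
obs 9: x=-4 → posterior Inverse-Gamma(10, 7823/96)
obs 10: x=1/4 → posterior Inverse-Gamma(21/2, 3925/48)
obs 11: x=-2 → posterior Inverse-Gamma(11, 4141/48)
obs 12: x=-3 → posterior Inverse-Gamma(23/2, 4525/48)
obs 13: x=8 → posterior Inverse-Gamma(12, 5701/48)
obs 14: x=-4 → posterior Inverse-Gamma(25/2, 6301/48)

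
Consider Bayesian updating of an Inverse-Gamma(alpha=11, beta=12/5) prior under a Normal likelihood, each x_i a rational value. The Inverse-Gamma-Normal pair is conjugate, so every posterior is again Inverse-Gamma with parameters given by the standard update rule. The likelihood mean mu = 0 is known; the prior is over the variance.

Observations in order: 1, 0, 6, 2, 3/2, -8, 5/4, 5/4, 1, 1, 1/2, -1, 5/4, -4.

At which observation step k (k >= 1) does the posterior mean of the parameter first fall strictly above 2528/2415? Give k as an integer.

obs 1: x=1 → posterior Inverse-Gamma(23/2, 29/10)
obs 2: x=0 → posterior Inverse-Gamma(12, 29/10)
obs 3: x=6 → posterior Inverse-Gamma(25/2, 209/10)
obs 4: x=2 → posterior Inverse-Gamma(13, 229/10)
obs 5: x=3/2 → posterior Inverse-Gamma(27/2, 961/40)
obs 6: x=-8 → posterior Inverse-Gamma(14, 2241/40)
obs 7: x=5/4 → posterior Inverse-Gamma(29/2, 9089/160)
obs 8: x=5/4 → posterior Inverse-Gamma(15, 4607/80)
obs 9: x=1 → posterior Inverse-Gamma(31/2, 4647/80)
obs 10: x=1 → posterior Inverse-Gamma(16, 4687/80)
obs 11: x=1/2 → posterior Inverse-Gamma(33/2, 4697/80)
obs 12: x=-1 → posterior Inverse-Gamma(17, 4737/80)
obs 13: x=5/4 → posterior Inverse-Gamma(35/2, 9599/160)
obs 14: x=-4 → posterior Inverse-Gamma(18, 10879/160)

k = 3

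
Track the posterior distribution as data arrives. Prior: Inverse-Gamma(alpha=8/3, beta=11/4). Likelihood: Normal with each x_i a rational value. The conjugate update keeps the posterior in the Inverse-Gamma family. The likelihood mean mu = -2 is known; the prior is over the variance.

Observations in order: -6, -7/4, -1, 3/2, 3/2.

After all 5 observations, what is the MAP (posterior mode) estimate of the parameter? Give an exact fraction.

2259/592

obs 1: x=-6 → posterior Inverse-Gamma(19/6, 43/4)
obs 2: x=-7/4 → posterior Inverse-Gamma(11/3, 345/32)
obs 3: x=-1 → posterior Inverse-Gamma(25/6, 361/32)
obs 4: x=3/2 → posterior Inverse-Gamma(14/3, 557/32)
obs 5: x=3/2 → posterior Inverse-Gamma(31/6, 753/32)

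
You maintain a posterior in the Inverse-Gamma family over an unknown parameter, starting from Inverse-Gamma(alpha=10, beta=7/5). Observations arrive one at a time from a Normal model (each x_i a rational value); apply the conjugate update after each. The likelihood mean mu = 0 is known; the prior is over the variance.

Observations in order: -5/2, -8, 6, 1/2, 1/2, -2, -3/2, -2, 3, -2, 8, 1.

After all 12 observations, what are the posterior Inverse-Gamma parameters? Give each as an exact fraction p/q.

obs 1: x=-5/2 → posterior Inverse-Gamma(21/2, 181/40)
obs 2: x=-8 → posterior Inverse-Gamma(11, 1461/40)
obs 3: x=6 → posterior Inverse-Gamma(23/2, 2181/40)
obs 4: x=1/2 → posterior Inverse-Gamma(12, 1093/20)
obs 5: x=1/2 → posterior Inverse-Gamma(25/2, 2191/40)
obs 6: x=-2 → posterior Inverse-Gamma(13, 2271/40)
obs 7: x=-3/2 → posterior Inverse-Gamma(27/2, 579/10)
obs 8: x=-2 → posterior Inverse-Gamma(14, 599/10)
obs 9: x=3 → posterior Inverse-Gamma(29/2, 322/5)
obs 10: x=-2 → posterior Inverse-Gamma(15, 332/5)
obs 11: x=8 → posterior Inverse-Gamma(31/2, 492/5)
obs 12: x=1 → posterior Inverse-Gamma(16, 989/10)

alpha=16, beta=989/10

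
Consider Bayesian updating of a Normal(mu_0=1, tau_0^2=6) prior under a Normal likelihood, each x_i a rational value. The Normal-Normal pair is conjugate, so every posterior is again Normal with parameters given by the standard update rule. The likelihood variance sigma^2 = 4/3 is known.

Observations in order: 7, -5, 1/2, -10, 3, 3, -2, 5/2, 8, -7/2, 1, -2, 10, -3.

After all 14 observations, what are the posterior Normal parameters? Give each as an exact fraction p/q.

obs 1: x=7 → posterior Normal(65/11, 12/11)
obs 2: x=-5 → posterior Normal(1, 3/5)
obs 3: x=1/2 → posterior Normal(49/58, 12/29)
obs 4: x=-10 → posterior Normal(-131/76, 6/19)
obs 5: x=3 → posterior Normal(-77/94, 12/47)
obs 6: x=3 → posterior Normal(-23/112, 3/14)
obs 7: x=-2 → posterior Normal(-59/130, 12/65)
obs 8: x=5/2 → posterior Normal(-7/74, 6/37)
obs 9: x=8 → posterior Normal(65/83, 12/83)
obs 10: x=-7/2 → posterior Normal(67/184, 3/23)
obs 11: x=1 → posterior Normal(85/202, 12/101)
obs 12: x=-2 → posterior Normal(49/220, 6/55)
obs 13: x=10 → posterior Normal(229/238, 12/119)
obs 14: x=-3 → posterior Normal(175/256, 3/32)

mu_0=175/256, tau_0^2=3/32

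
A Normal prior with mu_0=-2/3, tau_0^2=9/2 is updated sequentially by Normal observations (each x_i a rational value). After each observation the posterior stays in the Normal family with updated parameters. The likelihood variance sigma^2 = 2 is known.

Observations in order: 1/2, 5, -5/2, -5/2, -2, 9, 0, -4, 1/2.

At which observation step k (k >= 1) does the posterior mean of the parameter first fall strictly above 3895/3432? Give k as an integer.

k = 2

obs 1: x=1/2 → posterior Normal(11/78, 18/13)
obs 2: x=5 → posterior Normal(281/132, 9/11)
obs 3: x=-5/2 → posterior Normal(73/93, 18/31)
obs 4: x=-5/2 → posterior Normal(11/240, 9/20)
obs 5: x=-2 → posterior Normal(-97/294, 18/49)
obs 6: x=9 → posterior Normal(389/348, 9/29)
obs 7: x=0 → posterior Normal(389/402, 18/67)
obs 8: x=-4 → posterior Normal(173/456, 9/38)
obs 9: x=1/2 → posterior Normal(20/51, 18/85)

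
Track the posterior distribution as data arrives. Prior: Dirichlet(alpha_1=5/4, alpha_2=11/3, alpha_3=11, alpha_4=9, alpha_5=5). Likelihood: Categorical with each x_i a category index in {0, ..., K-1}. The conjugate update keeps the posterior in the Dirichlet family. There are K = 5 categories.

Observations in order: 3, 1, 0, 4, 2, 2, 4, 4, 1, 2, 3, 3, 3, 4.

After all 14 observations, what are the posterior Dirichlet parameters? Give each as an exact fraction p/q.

obs 1: x=3 → posterior Dirichlet(5/4, 11/3, 11, 10, 5)
obs 2: x=1 → posterior Dirichlet(5/4, 14/3, 11, 10, 5)
obs 3: x=0 → posterior Dirichlet(9/4, 14/3, 11, 10, 5)
obs 4: x=4 → posterior Dirichlet(9/4, 14/3, 11, 10, 6)
obs 5: x=2 → posterior Dirichlet(9/4, 14/3, 12, 10, 6)
obs 6: x=2 → posterior Dirichlet(9/4, 14/3, 13, 10, 6)
obs 7: x=4 → posterior Dirichlet(9/4, 14/3, 13, 10, 7)
obs 8: x=4 → posterior Dirichlet(9/4, 14/3, 13, 10, 8)
obs 9: x=1 → posterior Dirichlet(9/4, 17/3, 13, 10, 8)
obs 10: x=2 → posterior Dirichlet(9/4, 17/3, 14, 10, 8)
obs 11: x=3 → posterior Dirichlet(9/4, 17/3, 14, 11, 8)
obs 12: x=3 → posterior Dirichlet(9/4, 17/3, 14, 12, 8)
obs 13: x=3 → posterior Dirichlet(9/4, 17/3, 14, 13, 8)
obs 14: x=4 → posterior Dirichlet(9/4, 17/3, 14, 13, 9)

alpha_1=9/4, alpha_2=17/3, alpha_3=14, alpha_4=13, alpha_5=9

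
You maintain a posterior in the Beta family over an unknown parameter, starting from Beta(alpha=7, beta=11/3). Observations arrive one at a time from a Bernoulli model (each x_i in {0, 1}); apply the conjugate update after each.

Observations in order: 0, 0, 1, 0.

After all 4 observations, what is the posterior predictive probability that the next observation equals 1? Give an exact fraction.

6/11

obs 1: x=0 → posterior Beta(7, 14/3)
obs 2: x=0 → posterior Beta(7, 17/3)
obs 3: x=1 → posterior Beta(8, 17/3)
obs 4: x=0 → posterior Beta(8, 20/3)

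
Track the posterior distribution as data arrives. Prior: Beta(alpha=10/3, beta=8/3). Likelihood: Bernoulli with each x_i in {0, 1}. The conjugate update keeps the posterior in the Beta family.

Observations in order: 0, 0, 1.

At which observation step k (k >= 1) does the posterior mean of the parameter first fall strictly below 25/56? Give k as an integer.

k = 2

obs 1: x=0 → posterior Beta(10/3, 11/3)
obs 2: x=0 → posterior Beta(10/3, 14/3)
obs 3: x=1 → posterior Beta(13/3, 14/3)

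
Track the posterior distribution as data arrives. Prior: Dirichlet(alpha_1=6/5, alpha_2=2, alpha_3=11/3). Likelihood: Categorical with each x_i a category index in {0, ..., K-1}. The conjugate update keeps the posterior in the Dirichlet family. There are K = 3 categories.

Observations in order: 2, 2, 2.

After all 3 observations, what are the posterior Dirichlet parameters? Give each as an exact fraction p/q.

alpha_1=6/5, alpha_2=2, alpha_3=20/3

obs 1: x=2 → posterior Dirichlet(6/5, 2, 14/3)
obs 2: x=2 → posterior Dirichlet(6/5, 2, 17/3)
obs 3: x=2 → posterior Dirichlet(6/5, 2, 20/3)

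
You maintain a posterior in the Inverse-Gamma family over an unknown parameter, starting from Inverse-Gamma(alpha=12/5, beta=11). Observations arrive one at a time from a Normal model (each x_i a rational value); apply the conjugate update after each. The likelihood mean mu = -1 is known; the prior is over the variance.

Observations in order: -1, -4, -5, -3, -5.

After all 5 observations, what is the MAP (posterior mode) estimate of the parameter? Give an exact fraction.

obs 1: x=-1 → posterior Inverse-Gamma(29/10, 11)
obs 2: x=-4 → posterior Inverse-Gamma(17/5, 31/2)
obs 3: x=-5 → posterior Inverse-Gamma(39/10, 47/2)
obs 4: x=-3 → posterior Inverse-Gamma(22/5, 51/2)
obs 5: x=-5 → posterior Inverse-Gamma(49/10, 67/2)

335/59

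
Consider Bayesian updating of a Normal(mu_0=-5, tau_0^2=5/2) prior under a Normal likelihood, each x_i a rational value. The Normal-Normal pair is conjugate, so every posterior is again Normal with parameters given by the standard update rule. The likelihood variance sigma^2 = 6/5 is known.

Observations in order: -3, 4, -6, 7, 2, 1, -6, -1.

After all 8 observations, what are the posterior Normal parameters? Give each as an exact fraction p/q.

obs 1: x=-3 → posterior Normal(-135/37, 30/37)
obs 2: x=4 → posterior Normal(-35/62, 15/31)
obs 3: x=-6 → posterior Normal(-185/87, 10/29)
obs 4: x=7 → posterior Normal(-5/56, 15/56)
obs 5: x=2 → posterior Normal(40/137, 30/137)
obs 6: x=1 → posterior Normal(65/162, 5/27)
obs 7: x=-6 → posterior Normal(-5/11, 30/187)
obs 8: x=-1 → posterior Normal(-55/106, 15/106)

mu_0=-55/106, tau_0^2=15/106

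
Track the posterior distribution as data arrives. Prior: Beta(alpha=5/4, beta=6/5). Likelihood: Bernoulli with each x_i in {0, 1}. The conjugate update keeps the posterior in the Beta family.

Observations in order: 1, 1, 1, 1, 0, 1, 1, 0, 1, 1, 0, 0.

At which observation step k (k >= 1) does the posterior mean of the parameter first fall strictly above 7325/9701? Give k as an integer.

k = 3

obs 1: x=1 → posterior Beta(9/4, 6/5)
obs 2: x=1 → posterior Beta(13/4, 6/5)
obs 3: x=1 → posterior Beta(17/4, 6/5)
obs 4: x=1 → posterior Beta(21/4, 6/5)
obs 5: x=0 → posterior Beta(21/4, 11/5)
obs 6: x=1 → posterior Beta(25/4, 11/5)
obs 7: x=1 → posterior Beta(29/4, 11/5)
obs 8: x=0 → posterior Beta(29/4, 16/5)
obs 9: x=1 → posterior Beta(33/4, 16/5)
obs 10: x=1 → posterior Beta(37/4, 16/5)
obs 11: x=0 → posterior Beta(37/4, 21/5)
obs 12: x=0 → posterior Beta(37/4, 26/5)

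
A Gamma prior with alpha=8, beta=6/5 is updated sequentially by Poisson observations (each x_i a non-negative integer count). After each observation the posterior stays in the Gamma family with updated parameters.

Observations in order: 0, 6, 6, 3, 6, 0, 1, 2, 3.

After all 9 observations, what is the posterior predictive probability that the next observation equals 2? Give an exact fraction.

654800022819912428213564801934658564540577664357544390816032375/3442143435159244987569825085404298423309351241524293143231463424

obs 1: x=0 → posterior Gamma(8, 11/5)
obs 2: x=6 → posterior Gamma(14, 16/5)
obs 3: x=6 → posterior Gamma(20, 21/5)
obs 4: x=3 → posterior Gamma(23, 26/5)
obs 5: x=6 → posterior Gamma(29, 31/5)
obs 6: x=0 → posterior Gamma(29, 36/5)
obs 7: x=1 → posterior Gamma(30, 41/5)
obs 8: x=2 → posterior Gamma(32, 46/5)
obs 9: x=3 → posterior Gamma(35, 51/5)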